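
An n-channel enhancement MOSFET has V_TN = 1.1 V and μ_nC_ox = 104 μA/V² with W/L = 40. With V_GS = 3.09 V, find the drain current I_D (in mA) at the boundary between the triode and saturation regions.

I_D = 8.24 mA

At the boundary V_DS = V_ov = V_GS − V_TN = 3.09 − 1.1 = 1.99 V.
k_n = μ_nC_ox · (W/L) = 4.16 mA/V².
I_D = ½ k_n V_ov² = 0.5 × 4.16 × 1.99² = 8.24 mA.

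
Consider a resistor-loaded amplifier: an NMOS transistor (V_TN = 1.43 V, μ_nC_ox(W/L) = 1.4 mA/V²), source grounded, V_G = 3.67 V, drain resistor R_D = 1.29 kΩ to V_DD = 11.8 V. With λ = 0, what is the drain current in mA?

I_D = 3.51 mA

V_GS = V_G = 3.67 V, so V_ov = 3.67 − 1.43 = 2.24 V.
Assume saturation: I_D = ½ k_n V_ov² = 0.5 × 1.4 × 2.24² = 3.51 mA, giving V_DS = V_DD − I_D R_D = 11.8 − 3.51 × 1.29 = 7.27 V.
V_DS = 7.27 V ≥ V_ov = 2.24 V, confirming saturation.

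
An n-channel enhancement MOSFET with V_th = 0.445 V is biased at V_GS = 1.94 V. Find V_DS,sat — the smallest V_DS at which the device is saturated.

The boundary between triode and saturation is V_DS = V_GS − V_th = V_ov.
V_ov = 1.94 − 0.445 = 1.49 V.

V_DS,sat = 1.49 V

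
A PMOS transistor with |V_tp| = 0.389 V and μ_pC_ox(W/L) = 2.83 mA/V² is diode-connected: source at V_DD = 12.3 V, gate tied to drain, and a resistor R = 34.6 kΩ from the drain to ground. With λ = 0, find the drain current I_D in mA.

With gate tied to drain, V_SG = V_SD ≥ V_SG − |V_tp|, so the device is in saturation.
KCL at the drain: ½ k_p (V_SG − |V_tp|)² = (V_DD − V_SG)/R.
Let x = V_SG − 0.389. Then 49 x² + x − 11.91 = 0, giving x = 0.483 V (positive root), so V_SG = 0.872 V.
I_D = (V_DD − V_SG)/R = (12.3 − 0.872) / 34.6 = 0.33 mA.

I_D = 0.330 mA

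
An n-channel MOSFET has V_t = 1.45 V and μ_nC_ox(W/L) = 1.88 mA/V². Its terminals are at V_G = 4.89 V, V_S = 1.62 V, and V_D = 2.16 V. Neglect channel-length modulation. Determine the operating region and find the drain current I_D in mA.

Triode; I_D = 1.57 mA

V_GS = V_G − V_S = 4.89 − 1.62 = 3.27 V; V_DS = V_D − V_S = 2.16 − 1.62 = 0.54 V.
V_ov = V_GS − V_t = 3.27 − 1.45 = 1.82 V.
Since V_DS = 0.54 V < V_ov = 1.82 V, the device is in the triode region.
I_D = k_n [V_ov · V_DS − ½ V_DS²] = 1.88 × [1.82 × 0.54 − 0.5 × 0.54²] = 1.57 mA.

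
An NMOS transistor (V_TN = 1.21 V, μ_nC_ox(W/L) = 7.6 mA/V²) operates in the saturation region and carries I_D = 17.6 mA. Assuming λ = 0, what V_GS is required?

In saturation I_D = ½ k_n (V_GS − V_TN)², so V_GS − V_TN = √(2 I_D / k_n) = √(2 × 17.6 / 7.6) = 2.15 V.
V_GS = 1.21 + 2.15 = 3.36 V.

V_GS = 3.36 V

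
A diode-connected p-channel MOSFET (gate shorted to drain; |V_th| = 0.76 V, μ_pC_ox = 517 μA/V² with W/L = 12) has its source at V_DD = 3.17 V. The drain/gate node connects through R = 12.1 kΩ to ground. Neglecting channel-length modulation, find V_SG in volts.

V_SG = 1.00 V

With gate tied to drain, V_SG = V_SD ≥ V_SG − |V_th|, so the device is in saturation.
k_p = μ_pC_ox · (W/L) = 6.204 mA/V².
KCL at the drain: ½ k_p (V_SG − |V_th|)² = (V_DD − V_SG)/R.
Let x = V_SG − 0.76. Then 37.5 x² + x − 2.41 = 0, giving x = 0.24 V (positive root), so V_SG = 1 V.
I_D = (V_DD − V_SG)/R = (3.17 − 1) / 12.1 = 0.179 mA.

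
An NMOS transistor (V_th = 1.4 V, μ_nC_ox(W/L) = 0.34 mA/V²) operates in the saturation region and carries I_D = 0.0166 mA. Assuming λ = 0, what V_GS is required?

In saturation I_D = ½ k_n (V_GS − V_th)², so V_GS − V_th = √(2 I_D / k_n) = √(2 × 0.0166 / 0.34) = 0.312 V.
V_GS = 1.4 + 0.312 = 1.71 V.

V_GS = 1.71 V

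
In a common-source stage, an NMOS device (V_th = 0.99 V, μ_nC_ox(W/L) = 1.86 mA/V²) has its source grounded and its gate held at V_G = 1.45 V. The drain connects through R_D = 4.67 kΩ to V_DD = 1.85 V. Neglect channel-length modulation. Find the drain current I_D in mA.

I_D = 0.197 mA

V_GS = V_G = 1.45 V, so V_ov = 1.45 − 0.99 = 0.46 V.
Assume saturation: I_D = ½ k_n V_ov² = 0.5 × 1.86 × 0.46² = 0.197 mA, giving V_DS = V_DD − I_D R_D = 1.85 − 0.197 × 4.67 = 0.931 V.
V_DS = 0.931 V ≥ V_ov = 0.46 V, confirming saturation.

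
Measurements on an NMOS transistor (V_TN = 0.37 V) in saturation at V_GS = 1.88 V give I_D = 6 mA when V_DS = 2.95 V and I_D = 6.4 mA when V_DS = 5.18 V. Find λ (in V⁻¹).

λ = 0.0328 V⁻¹

With V_GS fixed, I_D ∝ (1 + λ V_DS) in saturation, so I_D2/I_D1 = (1 + λ V_DS2)/(1 + λ V_DS1).
6.4/6 = 1.067 = (1 + 5.18 λ)/(1 + 2.95 λ).
Solving: λ (I_D1 V_DS2 − I_D2 V_DS1) = I_D2 − I_D1, so λ = (6.4 − 6) / (6 × 5.18 − 6.4 × 2.95) = 0.4 / 12.2 = 0.0328 V⁻¹.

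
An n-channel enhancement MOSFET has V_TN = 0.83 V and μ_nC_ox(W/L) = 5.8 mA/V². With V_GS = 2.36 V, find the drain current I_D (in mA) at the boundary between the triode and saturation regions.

I_D = 6.79 mA

At the boundary V_DS = V_ov = V_GS − V_TN = 2.36 − 0.83 = 1.53 V.
I_D = ½ k_n V_ov² = 0.5 × 5.8 × 1.53² = 6.79 mA.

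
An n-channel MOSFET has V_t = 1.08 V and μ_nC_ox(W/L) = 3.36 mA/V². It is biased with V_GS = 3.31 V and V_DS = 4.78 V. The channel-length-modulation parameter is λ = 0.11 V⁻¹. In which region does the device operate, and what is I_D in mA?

Saturation; I_D = 12.7 mA

V_ov = V_GS − V_t = 3.31 − 1.08 = 2.23 V.
Since V_DS = 4.78 V ≥ V_ov = 2.23 V, the device is in saturation.
I_D = ½ k_n V_ov² (1 + λ V_DS) = 0.5 × 3.36 × 2.23² × (1 + 0.11 × 4.78) = 12.7 mA.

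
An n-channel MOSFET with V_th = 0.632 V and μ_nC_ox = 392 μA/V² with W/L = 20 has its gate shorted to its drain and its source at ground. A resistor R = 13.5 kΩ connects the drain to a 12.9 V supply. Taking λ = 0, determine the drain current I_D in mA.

I_D = 0.874 mA

With gate tied to drain, V_GS = V_DS ≥ V_GS − V_th, so the device is in saturation.
k_n = μ_nC_ox · (W/L) = 7.84 mA/V².
KCL at the drain: ½ k_n (V_GS − V_th)² = (V_DD − V_GS)/R.
Let x = V_GS − 0.632. Then 52.9 x² + x − 12.27 = 0, giving x = 0.472 V (positive root), so V_GS = 1.1 V.
I_D = (V_DD − V_GS)/R = (12.9 − 1.1) / 13.5 = 0.874 mA.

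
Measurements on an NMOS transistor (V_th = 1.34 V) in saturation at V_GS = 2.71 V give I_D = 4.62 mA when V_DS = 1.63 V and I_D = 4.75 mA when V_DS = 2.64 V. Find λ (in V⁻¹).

λ = 0.0292 V⁻¹

With V_GS fixed, I_D ∝ (1 + λ V_DS) in saturation, so I_D2/I_D1 = (1 + λ V_DS2)/(1 + λ V_DS1).
4.75/4.62 = 1.028 = (1 + 2.64 λ)/(1 + 1.63 λ).
Solving: λ (I_D1 V_DS2 − I_D2 V_DS1) = I_D2 − I_D1, so λ = (4.75 − 4.62) / (4.62 × 2.64 − 4.75 × 1.63) = 0.13 / 4.45 = 0.0292 V⁻¹.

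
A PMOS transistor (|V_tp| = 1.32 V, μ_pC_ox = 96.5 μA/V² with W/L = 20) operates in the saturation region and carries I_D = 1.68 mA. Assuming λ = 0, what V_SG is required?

V_SG = 2.64 V

k_p = μ_pC_ox · (W/L) = 1.93 mA/V².
In saturation I_D = ½ k_p (V_SG − |V_tp|)², so V_SG − |V_tp| = √(2 I_D / k_p) = √(2 × 1.68 / 1.93) = 1.32 V.
V_SG = 1.32 + 1.32 = 2.64 V.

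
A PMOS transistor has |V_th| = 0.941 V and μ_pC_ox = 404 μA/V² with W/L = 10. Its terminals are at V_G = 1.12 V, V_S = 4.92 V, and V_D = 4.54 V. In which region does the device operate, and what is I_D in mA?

V_SG = V_S − V_G = 4.92 − 1.12 = 3.8 V; V_SD = V_S − V_D = 4.92 − 4.54 = 0.38 V.
k_p = μ_pC_ox · (W/L) = 4.04 mA/V².
V_ov = V_SG − |V_th| = 3.8 − 0.941 = 2.86 V.
Since V_SD = 0.38 V < V_ov = 2.86 V, the device is in the triode region.
I_D = k_p [V_ov · V_SD − ½ V_SD²] = 4.04 × [2.86 × 0.38 − 0.5 × 0.38²] = 4.1 mA.

Triode; I_D = 4.10 mA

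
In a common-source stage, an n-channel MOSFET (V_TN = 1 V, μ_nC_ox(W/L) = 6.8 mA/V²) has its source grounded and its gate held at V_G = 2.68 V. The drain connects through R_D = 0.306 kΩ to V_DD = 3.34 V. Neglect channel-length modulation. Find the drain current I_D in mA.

V_GS = V_G = 2.68 V, so V_ov = 2.68 − 1 = 1.68 V.
Assume saturation: I_D = ½ k_n V_ov² = 0.5 × 6.8 × 1.68² = 9.6 mA, giving V_DS = V_DD − I_D R_D = 3.34 − 9.6 × 0.306 = 0.404 V.
But 0.404 V < V_ov = 1.68 V, so the device is actually in triode.
In triode I_D = k_n[V_ov V_DS − ½ V_DS²] and I_D = (V_DD − V_DS)/R_D. Equating: 1.04 V_DS² − 4.496 V_DS + 3.34 = 0, giving V_DS = 0.953 V (the root below V_ov).
I_D = (3.34 − 0.953) / 0.306 = 7.8 mA.

I_D = 7.80 mA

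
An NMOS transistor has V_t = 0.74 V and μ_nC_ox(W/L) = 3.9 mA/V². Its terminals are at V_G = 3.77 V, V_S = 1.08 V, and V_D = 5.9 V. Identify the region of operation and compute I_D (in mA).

V_GS = V_G − V_S = 3.77 − 1.08 = 2.69 V; V_DS = V_D − V_S = 5.9 − 1.08 = 4.82 V.
V_ov = V_GS − V_t = 2.69 − 0.74 = 1.95 V.
Since V_DS = 4.82 V ≥ V_ov = 1.95 V, the device is in saturation.
I_D = ½ k_n V_ov² = 0.5 × 3.9 × 1.95² = 7.41 mA.

Saturation; I_D = 7.41 mA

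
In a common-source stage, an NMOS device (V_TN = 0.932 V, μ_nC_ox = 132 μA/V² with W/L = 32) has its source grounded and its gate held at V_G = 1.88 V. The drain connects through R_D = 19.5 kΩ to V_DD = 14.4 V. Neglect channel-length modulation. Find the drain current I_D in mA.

V_GS = V_G = 1.88 V, so V_ov = 1.88 − 0.932 = 0.948 V.
k_n = μ_nC_ox · (W/L) = 4.224 mA/V².
Assume saturation: I_D = ½ k_n V_ov² = 0.5 × 4.224 × 0.948² = 1.9 mA, giving V_DS = V_DD − I_D R_D = 14.4 − 1.9 × 19.5 = -22.6 V.
But -22.6 V < V_ov = 0.948 V, so the device is actually in triode.
In triode I_D = k_n[V_ov V_DS − ½ V_DS²] and I_D = (V_DD − V_DS)/R_D. Equating: 41.2 V_DS² − 79.08 V_DS + 14.4 = 0, giving V_DS = 0.204 V (the root below V_ov).
I_D = (14.4 − 0.204) / 19.5 = 0.728 mA.

I_D = 0.728 mA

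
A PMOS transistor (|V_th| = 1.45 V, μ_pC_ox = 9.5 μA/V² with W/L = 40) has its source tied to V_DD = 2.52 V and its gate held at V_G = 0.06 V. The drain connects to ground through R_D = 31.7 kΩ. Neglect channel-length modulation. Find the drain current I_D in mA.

I_D = 0.0728 mA

V_SG = V_DD − V_G = 2.52 − 0.06 = 2.46 V, so V_ov = 2.46 − 1.45 = 1.01 V.
k_p = μ_pC_ox · (W/L) = 0.38 mA/V².
Assume saturation: I_D = ½ k_p V_ov² = 0.5 × 0.38 × 1.01² = 0.194 mA, giving V_SD = V_DD − I_D R_D = 2.52 − 0.194 × 31.7 = -3.62 V.
But -3.62 V < V_ov = 1.01 V, so the device is actually in triode.
In triode I_D = k_p[V_ov V_SD − ½ V_SD²] and I_D = (V_DD − V_SD)/R_D. Equating: 6.02 V_SD² − 13.17 V_SD + 2.52 = 0, giving V_SD = 0.212 V (the root below V_ov).
I_D = (2.52 − 0.212) / 31.7 = 0.0728 mA.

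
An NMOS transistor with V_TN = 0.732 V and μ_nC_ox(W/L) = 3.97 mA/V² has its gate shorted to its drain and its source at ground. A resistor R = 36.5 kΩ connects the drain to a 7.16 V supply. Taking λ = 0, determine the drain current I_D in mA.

With gate tied to drain, V_GS = V_DS ≥ V_GS − V_TN, so the device is in saturation.
KCL at the drain: ½ k_n (V_GS − V_TN)² = (V_DD − V_GS)/R.
Let x = V_GS − 0.732. Then 72.5 x² + x − 6.428 = 0, giving x = 0.291 V (positive root), so V_GS = 1.02 V.
I_D = (V_DD − V_GS)/R = (7.16 − 1.02) / 36.5 = 0.168 mA.

I_D = 0.168 mA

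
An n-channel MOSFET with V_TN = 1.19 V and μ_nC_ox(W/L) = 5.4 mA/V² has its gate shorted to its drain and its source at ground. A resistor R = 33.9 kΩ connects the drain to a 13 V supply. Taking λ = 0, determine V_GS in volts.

With gate tied to drain, V_GS = V_DS ≥ V_GS − V_TN, so the device is in saturation.
KCL at the drain: ½ k_n (V_GS − V_TN)² = (V_DD − V_GS)/R.
Let x = V_GS − 1.19. Then 91.5 x² + x − 11.81 = 0, giving x = 0.354 V (positive root), so V_GS = 1.54 V.
I_D = (V_DD − V_GS)/R = (13 − 1.54) / 33.9 = 0.338 mA.

V_GS = 1.54 V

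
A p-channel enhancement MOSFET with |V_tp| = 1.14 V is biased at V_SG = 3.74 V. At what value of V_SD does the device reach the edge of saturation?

V_SD,sat = 2.60 V

The boundary between triode and saturation is V_SD = V_SG − |V_tp| = V_ov.
V_ov = 3.74 − 1.14 = 2.6 V.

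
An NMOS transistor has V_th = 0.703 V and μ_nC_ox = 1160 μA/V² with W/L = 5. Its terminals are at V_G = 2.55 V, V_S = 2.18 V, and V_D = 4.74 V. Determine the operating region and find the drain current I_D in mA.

V_GS = V_G − V_S = 2.55 − 2.18 = 0.37 V; V_DS = V_D − V_S = 4.74 − 2.18 = 2.56 V.
V_GS = 0.37 V < V_th = 0.703 V, so the transistor is in cutoff.

Cutoff; I_D = 0 mA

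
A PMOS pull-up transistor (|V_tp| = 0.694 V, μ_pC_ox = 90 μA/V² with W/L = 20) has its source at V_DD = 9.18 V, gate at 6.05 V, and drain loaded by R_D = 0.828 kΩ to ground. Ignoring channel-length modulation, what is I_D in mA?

I_D = 5.34 mA

V_SG = V_DD − V_G = 9.18 − 6.05 = 3.13 V, so V_ov = 3.13 − 0.694 = 2.44 V.
k_p = μ_pC_ox · (W/L) = 1.8 mA/V².
Assume saturation: I_D = ½ k_p V_ov² = 0.5 × 1.8 × 2.44² = 5.34 mA, giving V_SD = V_DD − I_D R_D = 9.18 − 5.34 × 0.828 = 4.76 V.
V_SD = 4.76 V ≥ V_ov = 2.44 V, confirming saturation.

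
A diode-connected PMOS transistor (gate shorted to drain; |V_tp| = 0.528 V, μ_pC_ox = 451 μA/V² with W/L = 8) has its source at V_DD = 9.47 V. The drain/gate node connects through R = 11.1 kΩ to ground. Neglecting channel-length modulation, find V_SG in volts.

V_SG = 1.17 V

With gate tied to drain, V_SG = V_SD ≥ V_SG − |V_tp|, so the device is in saturation.
k_p = μ_pC_ox · (W/L) = 3.608 mA/V².
KCL at the drain: ½ k_p (V_SG − |V_tp|)² = (V_DD − V_SG)/R.
Let x = V_SG − 0.528. Then 20 x² + x − 8.942 = 0, giving x = 0.644 V (positive root), so V_SG = 1.17 V.
I_D = (V_DD − V_SG)/R = (9.47 − 1.17) / 11.1 = 0.748 mA.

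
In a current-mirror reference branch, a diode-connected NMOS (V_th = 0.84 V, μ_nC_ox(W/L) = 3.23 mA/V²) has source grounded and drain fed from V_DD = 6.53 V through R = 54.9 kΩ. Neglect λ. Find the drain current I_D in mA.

With gate tied to drain, V_GS = V_DS ≥ V_GS − V_th, so the device is in saturation.
KCL at the drain: ½ k_n (V_GS − V_th)² = (V_DD − V_GS)/R.
Let x = V_GS − 0.84. Then 88.7 x² + x − 5.69 = 0, giving x = 0.248 V (positive root), so V_GS = 1.09 V.
I_D = (V_DD − V_GS)/R = (6.53 − 1.09) / 54.9 = 0.0991 mA.

I_D = 0.0991 mA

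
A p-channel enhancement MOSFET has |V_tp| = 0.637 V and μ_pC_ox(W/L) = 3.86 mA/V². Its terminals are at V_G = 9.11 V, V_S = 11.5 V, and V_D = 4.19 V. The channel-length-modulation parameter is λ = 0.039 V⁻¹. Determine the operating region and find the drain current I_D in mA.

V_SG = V_S − V_G = 11.5 − 9.11 = 2.39 V; V_SD = V_S − V_D = 11.5 − 4.19 = 7.31 V.
V_ov = V_SG − |V_tp| = 2.39 − 0.637 = 1.75 V.
Since V_SD = 7.31 V ≥ V_ov = 1.75 V, the device is in saturation.
I_D = ½ k_p V_ov² (1 + λ V_SD) = 0.5 × 3.86 × 1.75² × (1 + 0.039 × 7.31) = 7.62 mA.

Saturation; I_D = 7.62 mA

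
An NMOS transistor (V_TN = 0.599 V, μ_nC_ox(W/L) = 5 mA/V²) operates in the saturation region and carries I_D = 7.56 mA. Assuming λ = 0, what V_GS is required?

V_GS = 2.34 V

In saturation I_D = ½ k_n (V_GS − V_TN)², so V_GS − V_TN = √(2 I_D / k_n) = √(2 × 7.56 / 5) = 1.74 V.
V_GS = 0.599 + 1.74 = 2.34 V.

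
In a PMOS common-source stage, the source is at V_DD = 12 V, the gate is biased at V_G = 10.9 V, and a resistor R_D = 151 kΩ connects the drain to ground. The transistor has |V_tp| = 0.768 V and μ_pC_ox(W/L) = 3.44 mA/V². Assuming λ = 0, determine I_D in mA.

I_D = 0.0790 mA

V_SG = V_DD − V_G = 12 − 10.9 = 1.1 V, so V_ov = 1.1 − 0.768 = 0.332 V.
Assume saturation: I_D = ½ k_p V_ov² = 0.5 × 3.44 × 0.332² = 0.19 mA, giving V_SD = V_DD − I_D R_D = 12 − 0.19 × 151 = -16.6 V.
But -16.6 V < V_ov = 0.332 V, so the device is actually in triode.
In triode I_D = k_p[V_ov V_SD − ½ V_SD²] and I_D = (V_DD − V_SD)/R_D. Equating: 260 V_SD² − 173.5 V_SD + 12 = 0, giving V_SD = 0.0784 V (the root below V_ov).
I_D = (12 − 0.0784) / 151 = 0.079 mA.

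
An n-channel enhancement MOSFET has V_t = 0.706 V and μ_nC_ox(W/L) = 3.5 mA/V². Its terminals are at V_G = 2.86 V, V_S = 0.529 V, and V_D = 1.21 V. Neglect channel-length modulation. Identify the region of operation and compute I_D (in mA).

V_GS = V_G − V_S = 2.86 − 0.529 = 2.33 V; V_DS = V_D − V_S = 1.21 − 0.529 = 0.681 V.
V_ov = V_GS − V_t = 2.33 − 0.706 = 1.62 V.
Since V_DS = 0.681 V < V_ov = 1.62 V, the device is in the triode region.
I_D = k_n [V_ov · V_DS − ½ V_DS²] = 3.5 × [1.62 × 0.681 − 0.5 × 0.681²] = 3.06 mA.

Triode; I_D = 3.06 mA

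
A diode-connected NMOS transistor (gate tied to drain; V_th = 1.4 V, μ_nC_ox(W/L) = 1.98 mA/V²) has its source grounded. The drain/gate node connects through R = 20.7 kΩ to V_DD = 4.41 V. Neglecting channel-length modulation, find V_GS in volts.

With gate tied to drain, V_GS = V_DS ≥ V_GS − V_th, so the device is in saturation.
KCL at the drain: ½ k_n (V_GS − V_th)² = (V_DD − V_GS)/R.
Let x = V_GS − 1.4. Then 20.5 x² + x − 3.01 = 0, giving x = 0.36 V (positive root), so V_GS = 1.76 V.
I_D = (V_DD − V_GS)/R = (4.41 − 1.76) / 20.7 = 0.128 mA.

V_GS = 1.76 V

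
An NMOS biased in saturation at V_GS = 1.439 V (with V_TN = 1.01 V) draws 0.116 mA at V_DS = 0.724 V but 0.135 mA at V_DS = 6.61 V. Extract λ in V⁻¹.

With V_GS fixed, I_D ∝ (1 + λ V_DS) in saturation, so I_D2/I_D1 = (1 + λ V_DS2)/(1 + λ V_DS1).
0.135/0.116 = 1.164 = (1 + 6.61 λ)/(1 + 0.724 λ).
Solving: λ (I_D1 V_DS2 − I_D2 V_DS1) = I_D2 − I_D1, so λ = (0.135 − 0.116) / (0.116 × 6.61 − 0.135 × 0.724) = 0.019 / 0.669 = 0.0284 V⁻¹.

λ = 0.0284 V⁻¹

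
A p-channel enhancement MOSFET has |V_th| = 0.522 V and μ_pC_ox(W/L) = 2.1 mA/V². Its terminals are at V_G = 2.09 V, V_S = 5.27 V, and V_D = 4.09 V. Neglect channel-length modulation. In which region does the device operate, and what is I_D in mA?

Triode; I_D = 5.12 mA

V_SG = V_S − V_G = 5.27 − 2.09 = 3.18 V; V_SD = V_S − V_D = 5.27 − 4.09 = 1.18 V.
V_ov = V_SG − |V_th| = 3.18 − 0.522 = 2.66 V.
Since V_SD = 1.18 V < V_ov = 2.66 V, the device is in the triode region.
I_D = k_p [V_ov · V_SD − ½ V_SD²] = 2.1 × [2.66 × 1.18 − 0.5 × 1.18²] = 5.12 mA.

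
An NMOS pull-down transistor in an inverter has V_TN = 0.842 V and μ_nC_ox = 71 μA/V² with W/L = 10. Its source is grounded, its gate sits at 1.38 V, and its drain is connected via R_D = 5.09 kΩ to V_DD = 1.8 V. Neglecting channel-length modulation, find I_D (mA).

V_GS = V_G = 1.38 V, so V_ov = 1.38 − 0.842 = 0.538 V.
k_n = μ_nC_ox · (W/L) = 0.71 mA/V².
Assume saturation: I_D = ½ k_n V_ov² = 0.5 × 0.71 × 0.538² = 0.103 mA, giving V_DS = V_DD − I_D R_D = 1.8 − 0.103 × 5.09 = 1.28 V.
V_DS = 1.28 V ≥ V_ov = 0.538 V, confirming saturation.

I_D = 0.103 mA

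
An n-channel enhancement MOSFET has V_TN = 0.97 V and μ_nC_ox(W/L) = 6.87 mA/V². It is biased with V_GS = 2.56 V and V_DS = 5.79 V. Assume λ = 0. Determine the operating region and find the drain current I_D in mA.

V_ov = V_GS − V_TN = 2.56 − 0.97 = 1.59 V.
Since V_DS = 5.79 V ≥ V_ov = 1.59 V, the device is in saturation.
I_D = ½ k_n V_ov² = 0.5 × 6.87 × 1.59² = 8.68 mA.

Saturation; I_D = 8.68 mA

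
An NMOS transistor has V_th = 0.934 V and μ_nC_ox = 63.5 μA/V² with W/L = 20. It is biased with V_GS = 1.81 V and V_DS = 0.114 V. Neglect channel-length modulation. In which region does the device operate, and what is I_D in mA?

k_n = μ_nC_ox · (W/L) = 1.27 mA/V².
V_ov = V_GS − V_th = 1.81 − 0.934 = 0.876 V.
Since V_DS = 0.114 V < V_ov = 0.876 V, the device is in the triode region.
I_D = k_n [V_ov · V_DS − ½ V_DS²] = 1.27 × [0.876 × 0.114 − 0.5 × 0.114²] = 0.119 mA.

Triode; I_D = 0.119 mA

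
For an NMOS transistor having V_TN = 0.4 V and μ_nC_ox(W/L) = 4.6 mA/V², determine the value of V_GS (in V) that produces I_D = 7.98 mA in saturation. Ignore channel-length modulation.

V_GS = 2.26 V

In saturation I_D = ½ k_n (V_GS − V_TN)², so V_GS − V_TN = √(2 I_D / k_n) = √(2 × 7.98 / 4.6) = 1.86 V.
V_GS = 0.4 + 1.86 = 2.26 V.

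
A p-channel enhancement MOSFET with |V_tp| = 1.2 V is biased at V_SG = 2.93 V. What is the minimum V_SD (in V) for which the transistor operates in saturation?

The boundary between triode and saturation is V_SD = V_SG − |V_tp| = V_ov.
V_ov = 2.93 − 1.2 = 1.73 V.

V_SD,sat = 1.73 V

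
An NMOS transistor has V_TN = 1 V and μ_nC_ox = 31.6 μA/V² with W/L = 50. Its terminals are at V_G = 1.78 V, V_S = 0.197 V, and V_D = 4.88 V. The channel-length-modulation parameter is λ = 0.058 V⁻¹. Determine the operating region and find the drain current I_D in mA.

Saturation; I_D = 0.341 mA

V_GS = V_G − V_S = 1.78 − 0.197 = 1.58 V; V_DS = V_D − V_S = 4.88 − 0.197 = 4.68 V.
k_n = μ_nC_ox · (W/L) = 1.58 mA/V².
V_ov = V_GS − V_TN = 1.58 − 1 = 0.583 V.
Since V_DS = 4.68 V ≥ V_ov = 0.583 V, the device is in saturation.
I_D = ½ k_n V_ov² (1 + λ V_DS) = 0.5 × 1.58 × 0.583² × (1 + 0.058 × 4.68) = 0.341 mA.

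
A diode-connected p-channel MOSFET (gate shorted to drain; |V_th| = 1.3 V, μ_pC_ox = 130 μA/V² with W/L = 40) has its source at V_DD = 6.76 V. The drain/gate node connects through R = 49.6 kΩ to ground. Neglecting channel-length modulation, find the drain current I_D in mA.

With gate tied to drain, V_SG = V_SD ≥ V_SG − |V_th|, so the device is in saturation.
k_p = μ_pC_ox · (W/L) = 5.2 mA/V².
KCL at the drain: ½ k_p (V_SG − |V_th|)² = (V_DD − V_SG)/R.
Let x = V_SG − 1.3. Then 129 x² + x − 5.46 = 0, giving x = 0.202 V (positive root), so V_SG = 1.5 V.
I_D = (V_DD − V_SG)/R = (6.76 − 1.5) / 49.6 = 0.106 mA.

I_D = 0.106 mA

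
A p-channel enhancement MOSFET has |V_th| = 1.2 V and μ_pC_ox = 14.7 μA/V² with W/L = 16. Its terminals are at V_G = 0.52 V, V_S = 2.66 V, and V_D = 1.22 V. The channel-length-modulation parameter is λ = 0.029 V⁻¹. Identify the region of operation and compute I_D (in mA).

Saturation; I_D = 0.108 mA

V_SG = V_S − V_G = 2.66 − 0.52 = 2.14 V; V_SD = V_S − V_D = 2.66 − 1.22 = 1.44 V.
k_p = μ_pC_ox · (W/L) = 0.2352 mA/V².
V_ov = V_SG − |V_th| = 2.14 − 1.2 = 0.94 V.
Since V_SD = 1.44 V ≥ V_ov = 0.94 V, the device is in saturation.
I_D = ½ k_p V_ov² (1 + λ V_SD) = 0.5 × 0.2352 × 0.94² × (1 + 0.029 × 1.44) = 0.108 mA.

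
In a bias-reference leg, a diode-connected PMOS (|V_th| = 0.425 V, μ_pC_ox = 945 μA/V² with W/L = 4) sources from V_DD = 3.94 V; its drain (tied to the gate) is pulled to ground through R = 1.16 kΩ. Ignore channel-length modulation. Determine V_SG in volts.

V_SG = 1.48 V

With gate tied to drain, V_SG = V_SD ≥ V_SG − |V_th|, so the device is in saturation.
k_p = μ_pC_ox · (W/L) = 3.78 mA/V².
KCL at the drain: ½ k_p (V_SG − |V_th|)² = (V_DD − V_SG)/R.
Let x = V_SG − 0.425. Then 2.19 x² + x − 3.515 = 0, giving x = 1.06 V (positive root), so V_SG = 1.48 V.
I_D = (V_DD − V_SG)/R = (3.94 − 1.48) / 1.16 = 2.12 mA.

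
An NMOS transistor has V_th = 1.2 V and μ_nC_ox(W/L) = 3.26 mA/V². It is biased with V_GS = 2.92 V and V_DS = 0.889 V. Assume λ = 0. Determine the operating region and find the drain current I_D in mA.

V_ov = V_GS − V_th = 2.92 − 1.2 = 1.72 V.
Since V_DS = 0.889 V < V_ov = 1.72 V, the device is in the triode region.
I_D = k_n [V_ov · V_DS − ½ V_DS²] = 3.26 × [1.72 × 0.889 − 0.5 × 0.889²] = 3.7 mA.

Triode; I_D = 3.70 mA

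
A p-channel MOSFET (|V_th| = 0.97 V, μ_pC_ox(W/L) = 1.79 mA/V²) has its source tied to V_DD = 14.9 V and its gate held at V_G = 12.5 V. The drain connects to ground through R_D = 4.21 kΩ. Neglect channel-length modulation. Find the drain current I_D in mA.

V_SG = V_DD − V_G = 14.9 − 12.5 = 2.4 V, so V_ov = 2.4 − 0.97 = 1.43 V.
Assume saturation: I_D = ½ k_p V_ov² = 0.5 × 1.79 × 1.43² = 1.83 mA, giving V_SD = V_DD − I_D R_D = 14.9 − 1.83 × 4.21 = 7.19 V.
V_SD = 7.19 V ≥ V_ov = 1.43 V, confirming saturation.

I_D = 1.83 mA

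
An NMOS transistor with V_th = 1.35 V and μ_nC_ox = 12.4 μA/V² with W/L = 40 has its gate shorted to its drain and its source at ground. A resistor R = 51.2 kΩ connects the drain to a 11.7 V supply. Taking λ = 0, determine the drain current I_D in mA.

With gate tied to drain, V_GS = V_DS ≥ V_GS − V_th, so the device is in saturation.
k_n = μ_nC_ox · (W/L) = 0.496 mA/V².
KCL at the drain: ½ k_n (V_GS − V_th)² = (V_DD − V_GS)/R.
Let x = V_GS − 1.35. Then 12.7 x² + x − 10.35 = 0, giving x = 0.864 V (positive root), so V_GS = 2.21 V.
I_D = (V_DD − V_GS)/R = (11.7 − 2.21) / 51.2 = 0.185 mA.

I_D = 0.185 mA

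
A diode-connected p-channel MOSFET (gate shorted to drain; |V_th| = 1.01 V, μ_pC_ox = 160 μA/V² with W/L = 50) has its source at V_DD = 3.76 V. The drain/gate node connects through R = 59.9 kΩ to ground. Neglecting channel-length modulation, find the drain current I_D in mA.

I_D = 0.0442 mA

With gate tied to drain, V_SG = V_SD ≥ V_SG − |V_th|, so the device is in saturation.
k_p = μ_pC_ox · (W/L) = 8 mA/V².
KCL at the drain: ½ k_p (V_SG − |V_th|)² = (V_DD − V_SG)/R.
Let x = V_SG − 1.01. Then 240 x² + x − 2.75 = 0, giving x = 0.105 V (positive root), so V_SG = 1.12 V.
I_D = (V_DD − V_SG)/R = (3.76 − 1.12) / 59.9 = 0.0442 mA.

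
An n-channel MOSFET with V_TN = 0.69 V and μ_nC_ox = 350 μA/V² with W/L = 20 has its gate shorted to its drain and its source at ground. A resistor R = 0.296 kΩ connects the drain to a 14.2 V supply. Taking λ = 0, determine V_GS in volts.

V_GS = 3.85 V

With gate tied to drain, V_GS = V_DS ≥ V_GS − V_TN, so the device is in saturation.
k_n = μ_nC_ox · (W/L) = 7 mA/V².
KCL at the drain: ½ k_n (V_GS − V_TN)² = (V_DD − V_GS)/R.
Let x = V_GS − 0.69. Then 1.04 x² + x − 13.51 = 0, giving x = 3.16 V (positive root), so V_GS = 3.85 V.
I_D = (V_DD − V_GS)/R = (14.2 − 3.85) / 0.296 = 35 mA.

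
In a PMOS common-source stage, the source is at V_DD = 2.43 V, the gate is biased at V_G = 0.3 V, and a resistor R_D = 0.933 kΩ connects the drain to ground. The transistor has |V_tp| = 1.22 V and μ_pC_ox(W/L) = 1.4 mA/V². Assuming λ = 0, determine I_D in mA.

V_SG = V_DD − V_G = 2.43 − 0.3 = 2.13 V, so V_ov = 2.13 − 1.22 = 0.91 V.
Assume saturation: I_D = ½ k_p V_ov² = 0.5 × 1.4 × 0.91² = 0.58 mA, giving V_SD = V_DD − I_D R_D = 2.43 − 0.58 × 0.933 = 1.89 V.
V_SD = 1.89 V ≥ V_ov = 0.91 V, confirming saturation.

I_D = 0.580 mA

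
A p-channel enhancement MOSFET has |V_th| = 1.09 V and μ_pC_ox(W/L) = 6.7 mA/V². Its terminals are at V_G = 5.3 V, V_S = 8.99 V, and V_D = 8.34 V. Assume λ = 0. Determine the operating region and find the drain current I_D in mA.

V_SG = V_S − V_G = 8.99 − 5.3 = 3.69 V; V_SD = V_S − V_D = 8.99 − 8.34 = 0.65 V.
V_ov = V_SG − |V_th| = 3.69 − 1.09 = 2.6 V.
Since V_SD = 0.65 V < V_ov = 2.6 V, the device is in the triode region.
I_D = k_p [V_ov · V_SD − ½ V_SD²] = 6.7 × [2.6 × 0.65 − 0.5 × 0.65²] = 9.91 mA.

Triode; I_D = 9.91 mA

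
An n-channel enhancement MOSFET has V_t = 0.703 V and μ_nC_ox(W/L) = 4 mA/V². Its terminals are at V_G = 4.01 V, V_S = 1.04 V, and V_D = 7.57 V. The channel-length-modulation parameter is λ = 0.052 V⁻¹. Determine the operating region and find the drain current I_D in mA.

V_GS = V_G − V_S = 4.01 − 1.04 = 2.97 V; V_DS = V_D − V_S = 7.57 − 1.04 = 6.53 V.
V_ov = V_GS − V_t = 2.97 − 0.703 = 2.27 V.
Since V_DS = 6.53 V ≥ V_ov = 2.27 V, the device is in saturation.
I_D = ½ k_n V_ov² (1 + λ V_DS) = 0.5 × 4 × 2.27² × (1 + 0.052 × 6.53) = 13.8 mA.

Saturation; I_D = 13.8 mA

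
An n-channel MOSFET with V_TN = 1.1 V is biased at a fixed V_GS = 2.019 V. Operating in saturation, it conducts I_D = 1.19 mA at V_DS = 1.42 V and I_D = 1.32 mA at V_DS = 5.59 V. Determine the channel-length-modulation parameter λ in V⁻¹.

λ = 0.0272 V⁻¹

With V_GS fixed, I_D ∝ (1 + λ V_DS) in saturation, so I_D2/I_D1 = (1 + λ V_DS2)/(1 + λ V_DS1).
1.32/1.19 = 1.109 = (1 + 5.59 λ)/(1 + 1.42 λ).
Solving: λ (I_D1 V_DS2 − I_D2 V_DS1) = I_D2 − I_D1, so λ = (1.32 − 1.19) / (1.19 × 5.59 − 1.32 × 1.42) = 0.13 / 4.78 = 0.0272 V⁻¹.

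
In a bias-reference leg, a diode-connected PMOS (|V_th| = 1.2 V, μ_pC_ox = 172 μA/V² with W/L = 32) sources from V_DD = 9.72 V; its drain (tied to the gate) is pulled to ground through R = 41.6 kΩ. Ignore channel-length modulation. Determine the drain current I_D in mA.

With gate tied to drain, V_SG = V_SD ≥ V_SG − |V_th|, so the device is in saturation.
k_p = μ_pC_ox · (W/L) = 5.504 mA/V².
KCL at the drain: ½ k_p (V_SG − |V_th|)² = (V_DD − V_SG)/R.
Let x = V_SG − 1.2. Then 114 x² + x − 8.52 = 0, giving x = 0.268 V (positive root), so V_SG = 1.47 V.
I_D = (V_DD − V_SG)/R = (9.72 − 1.47) / 41.6 = 0.198 mA.

I_D = 0.198 mA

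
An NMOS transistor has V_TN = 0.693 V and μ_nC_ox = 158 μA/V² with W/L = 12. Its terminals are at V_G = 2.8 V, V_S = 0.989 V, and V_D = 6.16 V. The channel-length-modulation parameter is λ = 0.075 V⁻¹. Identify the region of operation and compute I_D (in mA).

Saturation; I_D = 1.64 mA

V_GS = V_G − V_S = 2.8 − 0.989 = 1.81 V; V_DS = V_D − V_S = 6.16 − 0.989 = 5.17 V.
k_n = μ_nC_ox · (W/L) = 1.896 mA/V².
V_ov = V_GS − V_TN = 1.81 − 0.693 = 1.12 V.
Since V_DS = 5.17 V ≥ V_ov = 1.12 V, the device is in saturation.
I_D = ½ k_n V_ov² (1 + λ V_DS) = 0.5 × 1.896 × 1.12² × (1 + 0.075 × 5.17) = 1.64 mA.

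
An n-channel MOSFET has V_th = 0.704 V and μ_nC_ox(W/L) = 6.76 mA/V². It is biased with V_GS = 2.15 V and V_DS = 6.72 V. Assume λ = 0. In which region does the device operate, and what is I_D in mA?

V_ov = V_GS − V_th = 2.15 − 0.704 = 1.45 V.
Since V_DS = 6.72 V ≥ V_ov = 1.45 V, the device is in saturation.
I_D = ½ k_n V_ov² = 0.5 × 6.76 × 1.45² = 7.07 mA.

Saturation; I_D = 7.07 mA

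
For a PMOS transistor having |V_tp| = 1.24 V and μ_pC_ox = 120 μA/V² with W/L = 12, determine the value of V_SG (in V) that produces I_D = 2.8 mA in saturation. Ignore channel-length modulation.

k_p = μ_pC_ox · (W/L) = 1.44 mA/V².
In saturation I_D = ½ k_p (V_SG − |V_tp|)², so V_SG − |V_tp| = √(2 I_D / k_p) = √(2 × 2.8 / 1.44) = 1.97 V.
V_SG = 1.24 + 1.97 = 3.21 V.

V_SG = 3.21 V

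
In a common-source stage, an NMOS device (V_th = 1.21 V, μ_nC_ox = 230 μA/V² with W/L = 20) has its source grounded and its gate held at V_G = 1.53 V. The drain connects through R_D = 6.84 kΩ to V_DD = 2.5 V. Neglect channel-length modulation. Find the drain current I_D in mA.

V_GS = V_G = 1.53 V, so V_ov = 1.53 − 1.21 = 0.32 V.
k_n = μ_nC_ox · (W/L) = 4.6 mA/V².
Assume saturation: I_D = ½ k_n V_ov² = 0.5 × 4.6 × 0.32² = 0.236 mA, giving V_DS = V_DD − I_D R_D = 2.5 − 0.236 × 6.84 = 0.889 V.
V_DS = 0.889 V ≥ V_ov = 0.32 V, confirming saturation.

I_D = 0.236 mA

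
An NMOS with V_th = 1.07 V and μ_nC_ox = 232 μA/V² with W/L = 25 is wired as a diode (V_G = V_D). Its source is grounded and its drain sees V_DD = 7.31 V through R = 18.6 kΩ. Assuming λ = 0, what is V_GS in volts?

With gate tied to drain, V_GS = V_DS ≥ V_GS − V_th, so the device is in saturation.
k_n = μ_nC_ox · (W/L) = 5.8 mA/V².
KCL at the drain: ½ k_n (V_GS − V_th)² = (V_DD − V_GS)/R.
Let x = V_GS − 1.07. Then 53.9 x² + x − 6.24 = 0, giving x = 0.331 V (positive root), so V_GS = 1.4 V.
I_D = (V_DD − V_GS)/R = (7.31 − 1.4) / 18.6 = 0.318 mA.

V_GS = 1.40 V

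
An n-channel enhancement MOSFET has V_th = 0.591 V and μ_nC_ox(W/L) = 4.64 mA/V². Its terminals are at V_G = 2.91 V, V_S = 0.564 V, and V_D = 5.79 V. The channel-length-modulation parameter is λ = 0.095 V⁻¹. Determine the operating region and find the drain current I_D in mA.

Saturation; I_D = 10.7 mA

V_GS = V_G − V_S = 2.91 − 0.564 = 2.35 V; V_DS = V_D − V_S = 5.79 − 0.564 = 5.23 V.
V_ov = V_GS − V_th = 2.35 − 0.591 = 1.76 V.
Since V_DS = 5.23 V ≥ V_ov = 1.76 V, the device is in saturation.
I_D = ½ k_n V_ov² (1 + λ V_DS) = 0.5 × 4.64 × 1.76² × (1 + 0.095 × 5.23) = 10.7 mA.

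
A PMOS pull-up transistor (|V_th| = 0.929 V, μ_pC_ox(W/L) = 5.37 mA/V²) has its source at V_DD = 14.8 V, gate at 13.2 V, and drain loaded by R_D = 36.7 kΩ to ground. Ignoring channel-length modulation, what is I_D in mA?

I_D = 0.400 mA

V_SG = V_DD − V_G = 14.8 − 13.2 = 1.6 V, so V_ov = 1.6 − 0.929 = 0.671 V.
Assume saturation: I_D = ½ k_p V_ov² = 0.5 × 5.37 × 0.671² = 1.21 mA, giving V_SD = V_DD − I_D R_D = 14.8 − 1.21 × 36.7 = -29.6 V.
But -29.6 V < V_ov = 0.671 V, so the device is actually in triode.
In triode I_D = k_p[V_ov V_SD − ½ V_SD²] and I_D = (V_DD − V_SD)/R_D. Equating: 98.5 V_SD² − 133.2 V_SD + 14.8 = 0, giving V_SD = 0.122 V (the root below V_ov).
I_D = (14.8 − 0.122) / 36.7 = 0.4 mA.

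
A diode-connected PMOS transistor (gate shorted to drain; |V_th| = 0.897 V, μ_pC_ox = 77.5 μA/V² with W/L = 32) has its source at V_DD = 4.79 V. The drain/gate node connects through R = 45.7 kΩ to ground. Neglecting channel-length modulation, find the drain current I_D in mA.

I_D = 0.0796 mA

With gate tied to drain, V_SG = V_SD ≥ V_SG − |V_th|, so the device is in saturation.
k_p = μ_pC_ox · (W/L) = 2.48 mA/V².
KCL at the drain: ½ k_p (V_SG − |V_th|)² = (V_DD − V_SG)/R.
Let x = V_SG − 0.897. Then 56.7 x² + x − 3.893 = 0, giving x = 0.253 V (positive root), so V_SG = 1.15 V.
I_D = (V_DD − V_SG)/R = (4.79 − 1.15) / 45.7 = 0.0796 mA.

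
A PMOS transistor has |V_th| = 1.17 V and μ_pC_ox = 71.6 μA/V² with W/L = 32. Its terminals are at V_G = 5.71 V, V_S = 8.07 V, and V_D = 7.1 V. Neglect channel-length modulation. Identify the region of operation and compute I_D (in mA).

Triode; I_D = 1.57 mA

V_SG = V_S − V_G = 8.07 − 5.71 = 2.36 V; V_SD = V_S − V_D = 8.07 − 7.1 = 0.97 V.
k_p = μ_pC_ox · (W/L) = 2.291 mA/V².
V_ov = V_SG − |V_th| = 2.36 − 1.17 = 1.19 V.
Since V_SD = 0.97 V < V_ov = 1.19 V, the device is in the triode region.
I_D = k_p [V_ov · V_SD − ½ V_SD²] = 2.291 × [1.19 × 0.97 − 0.5 × 0.97²] = 1.57 mA.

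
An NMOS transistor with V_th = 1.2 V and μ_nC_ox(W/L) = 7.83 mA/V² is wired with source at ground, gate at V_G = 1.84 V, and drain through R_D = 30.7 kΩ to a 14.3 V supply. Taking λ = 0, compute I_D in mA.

V_GS = V_G = 1.84 V, so V_ov = 1.84 − 1.2 = 0.64 V.
Assume saturation: I_D = ½ k_n V_ov² = 0.5 × 7.83 × 0.64² = 1.6 mA, giving V_DS = V_DD − I_D R_D = 14.3 − 1.6 × 30.7 = -34.9 V.
But -34.9 V < V_ov = 0.64 V, so the device is actually in triode.
In triode I_D = k_n[V_ov V_DS − ½ V_DS²] and I_D = (V_DD − V_DS)/R_D. Equating: 120 V_DS² − 154.8 V_DS + 14.3 = 0, giving V_DS = 0.1 V (the root below V_ov).
I_D = (14.3 − 0.1) / 30.7 = 0.463 mA.

I_D = 0.463 mA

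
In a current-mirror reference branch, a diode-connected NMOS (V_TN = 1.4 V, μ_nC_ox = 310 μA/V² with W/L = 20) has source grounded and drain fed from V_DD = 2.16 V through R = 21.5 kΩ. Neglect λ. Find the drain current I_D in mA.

With gate tied to drain, V_GS = V_DS ≥ V_GS − V_TN, so the device is in saturation.
k_n = μ_nC_ox · (W/L) = 6.2 mA/V².
KCL at the drain: ½ k_n (V_GS − V_TN)² = (V_DD − V_GS)/R.
Let x = V_GS − 1.4. Then 66.7 x² + x − 0.76 = 0, giving x = 0.0995 V (positive root), so V_GS = 1.5 V.
I_D = (V_DD − V_GS)/R = (2.16 − 1.5) / 21.5 = 0.0307 mA.

I_D = 0.0307 mA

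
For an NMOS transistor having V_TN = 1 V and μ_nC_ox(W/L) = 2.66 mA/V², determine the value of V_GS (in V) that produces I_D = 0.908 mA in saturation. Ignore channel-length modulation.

V_GS = 1.83 V

In saturation I_D = ½ k_n (V_GS − V_TN)², so V_GS − V_TN = √(2 I_D / k_n) = √(2 × 0.908 / 2.66) = 0.826 V.
V_GS = 1 + 0.826 = 1.83 V.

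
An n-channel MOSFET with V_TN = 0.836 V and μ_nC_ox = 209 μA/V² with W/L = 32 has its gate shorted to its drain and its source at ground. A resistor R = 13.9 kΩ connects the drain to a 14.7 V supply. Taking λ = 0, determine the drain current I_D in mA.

With gate tied to drain, V_GS = V_DS ≥ V_GS − V_TN, so the device is in saturation.
k_n = μ_nC_ox · (W/L) = 6.688 mA/V².
KCL at the drain: ½ k_n (V_GS − V_TN)² = (V_DD − V_GS)/R.
Let x = V_GS − 0.836. Then 46.5 x² + x − 13.86 = 0, giving x = 0.535 V (positive root), so V_GS = 1.37 V.
I_D = (V_DD − V_GS)/R = (14.7 − 1.37) / 13.9 = 0.959 mA.

I_D = 0.959 mA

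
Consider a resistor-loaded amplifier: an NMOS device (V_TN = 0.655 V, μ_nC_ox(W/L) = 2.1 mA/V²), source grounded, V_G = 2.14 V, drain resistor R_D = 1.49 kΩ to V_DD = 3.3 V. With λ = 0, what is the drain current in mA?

I_D = 1.72 mA

V_GS = V_G = 2.14 V, so V_ov = 2.14 − 0.655 = 1.49 V.
Assume saturation: I_D = ½ k_n V_ov² = 0.5 × 2.1 × 1.49² = 2.32 mA, giving V_DS = V_DD − I_D R_D = 3.3 − 2.32 × 1.49 = -0.15 V.
But -0.15 V < V_ov = 1.49 V, so the device is actually in triode.
In triode I_D = k_n[V_ov V_DS − ½ V_DS²] and I_D = (V_DD − V_DS)/R_D. Equating: 1.56 V_DS² − 5.647 V_DS + 3.3 = 0, giving V_DS = 0.733 V (the root below V_ov).
I_D = (3.3 − 0.733) / 1.49 = 1.72 mA.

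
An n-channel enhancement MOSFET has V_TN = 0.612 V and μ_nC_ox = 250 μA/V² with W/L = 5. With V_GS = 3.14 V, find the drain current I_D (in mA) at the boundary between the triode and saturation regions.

I_D = 3.99 mA

At the boundary V_DS = V_ov = V_GS − V_TN = 3.14 − 0.612 = 2.53 V.
k_n = μ_nC_ox · (W/L) = 1.25 mA/V².
I_D = ½ k_n V_ov² = 0.5 × 1.25 × 2.53² = 3.99 mA.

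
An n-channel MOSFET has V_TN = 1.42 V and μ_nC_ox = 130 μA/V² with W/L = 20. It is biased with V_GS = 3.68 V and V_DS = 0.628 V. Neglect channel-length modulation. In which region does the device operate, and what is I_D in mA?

Triode; I_D = 3.18 mA

k_n = μ_nC_ox · (W/L) = 2.6 mA/V².
V_ov = V_GS − V_TN = 3.68 − 1.42 = 2.26 V.
Since V_DS = 0.628 V < V_ov = 2.26 V, the device is in the triode region.
I_D = k_n [V_ov · V_DS − ½ V_DS²] = 2.6 × [2.26 × 0.628 − 0.5 × 0.628²] = 3.18 mA.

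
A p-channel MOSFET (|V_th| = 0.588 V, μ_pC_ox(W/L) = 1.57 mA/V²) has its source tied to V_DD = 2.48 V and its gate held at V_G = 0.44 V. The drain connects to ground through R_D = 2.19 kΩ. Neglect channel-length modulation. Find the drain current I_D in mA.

V_SG = V_DD − V_G = 2.48 − 0.44 = 2.04 V, so V_ov = 2.04 − 0.588 = 1.45 V.
Assume saturation: I_D = ½ k_p V_ov² = 0.5 × 1.57 × 1.45² = 1.66 mA, giving V_SD = V_DD − I_D R_D = 2.48 − 1.66 × 2.19 = -1.14 V.
But -1.14 V < V_ov = 1.45 V, so the device is actually in triode.
In triode I_D = k_p[V_ov V_SD − ½ V_SD²] and I_D = (V_DD − V_SD)/R_D. Equating: 1.72 V_SD² − 5.992 V_SD + 2.48 = 0, giving V_SD = 0.48 V (the root below V_ov).
I_D = (2.48 − 0.48) / 2.19 = 0.913 mA.

I_D = 0.913 mA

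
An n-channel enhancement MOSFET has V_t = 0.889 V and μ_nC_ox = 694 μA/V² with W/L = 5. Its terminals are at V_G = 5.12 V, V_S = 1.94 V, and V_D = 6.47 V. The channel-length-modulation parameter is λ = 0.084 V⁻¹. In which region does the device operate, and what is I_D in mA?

V_GS = V_G − V_S = 5.12 − 1.94 = 3.18 V; V_DS = V_D − V_S = 6.47 − 1.94 = 4.53 V.
k_n = μ_nC_ox · (W/L) = 3.47 mA/V².
V_ov = V_GS − V_t = 3.18 − 0.889 = 2.29 V.
Since V_DS = 4.53 V ≥ V_ov = 2.29 V, the device is in saturation.
I_D = ½ k_n V_ov² (1 + λ V_DS) = 0.5 × 3.47 × 2.29² × (1 + 0.084 × 4.53) = 12.6 mA.

Saturation; I_D = 12.6 mA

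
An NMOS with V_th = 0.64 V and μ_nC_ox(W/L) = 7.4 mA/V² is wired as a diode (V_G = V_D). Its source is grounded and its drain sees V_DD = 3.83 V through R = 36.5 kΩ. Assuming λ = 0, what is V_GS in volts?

With gate tied to drain, V_GS = V_DS ≥ V_GS − V_th, so the device is in saturation.
KCL at the drain: ½ k_n (V_GS − V_th)² = (V_DD − V_GS)/R.
Let x = V_GS − 0.64. Then 135 x² + x − 3.19 = 0, giving x = 0.15 V (positive root), so V_GS = 0.79 V.
I_D = (V_DD − V_GS)/R = (3.83 − 0.79) / 36.5 = 0.0833 mA.

V_GS = 0.790 V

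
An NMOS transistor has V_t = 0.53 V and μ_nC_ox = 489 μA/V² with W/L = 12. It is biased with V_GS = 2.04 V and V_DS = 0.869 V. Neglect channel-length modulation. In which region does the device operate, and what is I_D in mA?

k_n = μ_nC_ox · (W/L) = 5.868 mA/V².
V_ov = V_GS − V_t = 2.04 − 0.53 = 1.51 V.
Since V_DS = 0.869 V < V_ov = 1.51 V, the device is in the triode region.
I_D = k_n [V_ov · V_DS − ½ V_DS²] = 5.868 × [1.51 × 0.869 − 0.5 × 0.869²] = 5.48 mA.

Triode; I_D = 5.48 mA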